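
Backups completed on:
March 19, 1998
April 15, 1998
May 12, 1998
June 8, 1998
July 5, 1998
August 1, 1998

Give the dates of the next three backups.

August 28, 1998; September 24, 1998; October 21, 1998

Gaps between consecutive events: 27, 27, 27, 27, 27 days — a constant 27-day interval.
August 1, 1998 + 27 days = August 28, 1998.
August 28, 1998 + 27 days = September 24, 1998.
September 24, 1998 + 27 days = October 21, 1998.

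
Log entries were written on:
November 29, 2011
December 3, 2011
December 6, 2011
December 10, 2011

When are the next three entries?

December 13, 2011; December 17, 2011; December 20, 2011

The gap pattern 4, 3, 4 repeats every 2 events.
These are the Tuesdays and Saturdays of each week.
The following Tuesday is December 13, 2011.
Next Saturday: December 17, 2011.
Next Tuesday: December 20, 2011.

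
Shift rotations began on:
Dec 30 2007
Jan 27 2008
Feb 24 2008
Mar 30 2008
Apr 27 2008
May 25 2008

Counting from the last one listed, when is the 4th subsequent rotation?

Sep 28 2008

Every date is a Sunday; gaps 28, 28, 35, 28, 28 days.
Each is the last Sunday of its month (at least one falls on the 29th or later, ruling out '4th Sunday').
Last Sunday of June 2008: Jun 29 2008.
Last Sunday of July 2008: Jul 27 2008.
Last Sunday of August 2008: Aug 31 2008.
Last Sunday of September 2008: Sep 28 2008.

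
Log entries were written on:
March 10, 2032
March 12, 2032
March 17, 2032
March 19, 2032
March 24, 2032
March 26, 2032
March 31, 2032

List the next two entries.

The gap pattern 2, 5, 2, 5, 2, 5 repeats every 2 events.
These are the Wednesdays and Fridays of each week.
The following Friday is April 2, 2032.
The following Wednesday is April 7, 2032.

April 2, 2032; April 7, 2032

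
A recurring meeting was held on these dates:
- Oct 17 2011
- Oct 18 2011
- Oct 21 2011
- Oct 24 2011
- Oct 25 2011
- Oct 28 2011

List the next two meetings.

The gap pattern 1, 3, 3, 1, 3 repeats every 3 events.
These are the Mondays, Tuesdays and Fridays of each week.
Next Monday: Oct 31 2011.
Next Tuesday: Nov 1 2011.

Oct 31 2011, Nov 1 2011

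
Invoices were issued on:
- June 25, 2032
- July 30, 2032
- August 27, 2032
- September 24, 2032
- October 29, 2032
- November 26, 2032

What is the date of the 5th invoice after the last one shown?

April 29, 2033

Every date is a Friday; gaps 35, 28, 28, 35, 28 days.
Each is the last Friday of its month (at least one falls on the 29th or later, ruling out '4th Friday').
Last Friday of December 2032: December 31, 2032.
January 2033 ends with Friday January 28, 2033.
Last Friday of February 2033: February 25, 2033.
Last Friday of March 2033: March 25, 2033.
Last Friday of April 2033: April 29, 2033.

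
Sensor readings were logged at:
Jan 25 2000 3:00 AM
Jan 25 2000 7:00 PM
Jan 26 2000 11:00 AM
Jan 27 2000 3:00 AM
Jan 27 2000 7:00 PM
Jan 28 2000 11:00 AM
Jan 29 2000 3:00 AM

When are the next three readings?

Jan 29 2000 7:00 PM, Jan 30 2000 11:00 AM, Jan 31 2000 3:00 AM

Gaps: 16, 16, 16, 16, 16, 16 hours — each event is 16 hours after the previous one.
Jan 29 2000 3:00 AM + 16 h = Jan 29 2000 7:00 PM.
Jan 29 2000 7:00 PM + 16 h = Jan 30 2000 11:00 AM.
Jan 30 2000 11:00 AM + 16 h = Jan 31 2000 3:00 AM.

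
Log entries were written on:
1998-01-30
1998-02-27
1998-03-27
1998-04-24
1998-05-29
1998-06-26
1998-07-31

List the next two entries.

1998-08-28, 1998-09-25

These are Fridays with 28, 28, 28, 35, 28, 35-day gaps.
Each is the final Friday of its month — 1998-01-30 is past the 28th, so '4th Friday' doesn't fit.
August 1998 ends with Friday 1998-08-28.
Last Friday of September 1998: 1998-09-25.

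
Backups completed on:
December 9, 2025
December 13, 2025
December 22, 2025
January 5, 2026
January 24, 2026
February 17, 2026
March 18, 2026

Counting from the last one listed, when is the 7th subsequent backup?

February 24, 2027

The spacing grows by 5 each time: 4, 9, 14, 19, 24, 29 days.
Next gap: 34 days. March 18, 2026 + 34 days = April 21, 2026.
Next gap: 39 days. April 21, 2026 + 39 days = May 30, 2026.
Next gap: 44 days. May 30, 2026 + 44 days = July 13, 2026.
Next gap: 49 days. July 13, 2026 + 49 days = August 31, 2026.
Next gap: 54 days. August 31, 2026 + 54 days = October 24, 2026.
Next gap: 59 days. October 24, 2026 + 59 days = December 22, 2026.
Next gap: 64 days. December 22, 2026 + 64 days = February 24, 2027.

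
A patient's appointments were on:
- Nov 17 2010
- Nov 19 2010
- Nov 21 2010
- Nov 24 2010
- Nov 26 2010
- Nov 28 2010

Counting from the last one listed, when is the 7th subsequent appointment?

Dec 15 2010

Gaps: 2, 2, 3, 2, 2 days — not constant, but cyclic with period 3.
The events fall on every Wednesday, Friday and Sunday.
The following Wednesday is Dec 1 2010.
The following Friday is Dec 3 2010.
Next Sunday: Dec 5 2010.
Next Wednesday: Dec 8 2010.
Next Friday: Dec 10 2010.
The following Sunday is Dec 12 2010.
The following Wednesday is Dec 15 2010.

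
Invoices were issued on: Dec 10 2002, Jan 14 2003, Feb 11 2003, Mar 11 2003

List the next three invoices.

Apr 8 2003, May 13 2003, Jun 10 2003

Gaps: 35, 28, 28 days — a mix of 28 and 35. Every date is a Tuesday.
Each is the 2nd Tuesday of its month.
2nd Tuesday of April 2003: Apr 8 2003.
2nd Tuesday of May 2003: May 13 2003.
June 2003 — 2nd Tuesday is Jun 10 2003.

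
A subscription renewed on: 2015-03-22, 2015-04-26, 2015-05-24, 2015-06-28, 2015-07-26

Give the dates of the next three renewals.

Gaps: 35, 28, 35, 28 days — a mix of 28 and 35. Every date is a Sunday.
Each is the 4th Sunday of its month.
4th Sunday of August 2015: 2015-08-23.
4th Sunday of September 2015: 2015-09-27.
October 2015 — 4th Sunday is 2015-10-25.

2015-08-23, 2015-09-27, 2015-10-25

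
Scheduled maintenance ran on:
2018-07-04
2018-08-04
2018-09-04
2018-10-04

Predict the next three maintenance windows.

2018-11-04, 2018-12-04, 2019-01-04

Gaps: 31, 31, 30 days — not constant. Every event is on the 4th of the month.
Pattern: the 4th of each month.
Next: November 2018 → 2018-11-04.
Next: December 2018 → 2018-12-04.
January 2019: 2019-01-04.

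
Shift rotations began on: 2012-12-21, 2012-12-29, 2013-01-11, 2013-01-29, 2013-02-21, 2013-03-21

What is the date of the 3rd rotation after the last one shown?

The spacing grows by 5 each time: 8, 13, 18, 23, 28 days.
Next gap: 33 days. 2013-03-21 + 33 days = 2013-04-23.
Next gap: 38 days. 2013-04-23 + 38 days = 2013-05-31.
Next gap: 43 days. 2013-05-31 + 43 days = 2013-07-13.

2013-07-13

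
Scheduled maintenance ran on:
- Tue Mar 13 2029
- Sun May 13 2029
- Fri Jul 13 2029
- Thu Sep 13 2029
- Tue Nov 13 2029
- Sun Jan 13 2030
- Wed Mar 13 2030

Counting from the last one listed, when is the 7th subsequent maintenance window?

The day-of-month is always 13 (61, 61, 62, 61, 61, 59 days between events).
So this recurs on the 13th of every 2 months.
May 2030: Mon May 13 2030.
Next: July 2030 → Sat Jul 13 2030.
September 2030: Fri Sep 13 2030.
November 2030: Wed Nov 13 2030.
Next: January 2031 → Mon Jan 13 2031.
March 2031: Thu Mar 13 2031.
May 2031: Tue May 13 2031.

Tue May 13 2031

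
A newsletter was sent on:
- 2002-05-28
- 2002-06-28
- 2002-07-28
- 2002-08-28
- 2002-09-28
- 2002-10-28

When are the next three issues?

2002-11-28, 2002-12-28, 2003-01-28

The day-of-month is always 28 (31, 30, 31, 31, 30 days between events).
So this recurs on the 28th of each month.
Next: November 2002 → 2002-11-28.
Next: December 2002 → 2002-12-28.
January 2003: 2003-01-28.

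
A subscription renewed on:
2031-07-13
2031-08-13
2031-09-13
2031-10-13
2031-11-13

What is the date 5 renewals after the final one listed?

Each date is the 13th; the gaps (31, 31, 30, 31) track the month lengths.
The rule is the 13th of each month.
December 2031: 2031-12-13.
Next: January 2032 → 2032-01-13.
Next: February 2032 → 2032-02-13.
Next: March 2032 → 2032-03-13.
April 2032: 2032-04-13.

2032-04-13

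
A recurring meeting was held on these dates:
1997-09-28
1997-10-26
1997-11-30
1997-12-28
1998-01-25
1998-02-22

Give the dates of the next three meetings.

These are Sundays with 28, 35, 28, 28, 28-day gaps.
Each is the final Sunday of its month — 1997-11-30 is past the 28th, so '4th Sunday' doesn't fit.
March 1998 ends with Sunday 1998-03-29.
Last Sunday of April 1998: 1998-04-26.
Last Sunday of May 1998: 1998-05-31.

1998-03-29, 1998-04-26, 1998-05-31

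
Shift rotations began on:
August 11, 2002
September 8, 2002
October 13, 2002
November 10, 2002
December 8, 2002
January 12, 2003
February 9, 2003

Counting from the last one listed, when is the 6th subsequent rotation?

All dates are Sundays, 28, 35, 28, 28, 35, 28 days apart.
Specifically, the 2nd Sunday of each month.
2nd Sunday of March 2003: March 9, 2003.
April 2003 — 2nd Sunday is April 13, 2003.
May 2003 — 2nd Sunday is May 11, 2003.
2nd Sunday of June 2003: June 8, 2003.
July 2003 — 2nd Sunday is July 13, 2003.
2nd Sunday of August 2003: August 10, 2003.

August 10, 2003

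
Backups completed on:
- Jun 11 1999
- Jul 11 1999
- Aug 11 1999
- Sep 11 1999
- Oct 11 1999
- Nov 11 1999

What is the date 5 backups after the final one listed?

Gaps: 30, 31, 31, 30, 31 days — not constant. Every event is on the 11th of the month.
Pattern: the 11th of each month.
December 1999: Dec 11 1999.
January 2000: Jan 11 2000.
Next: February 2000 → Feb 11 2000.
Next: March 2000 → Mar 11 2000.
Next: April 2000 → Apr 11 2000.

Apr 11 2000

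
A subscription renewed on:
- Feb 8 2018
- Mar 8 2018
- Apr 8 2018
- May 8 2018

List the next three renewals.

Jun 8 2018, Jul 8 2018, Aug 8 2018

The day-of-month is always 8 (28, 31, 30 days between events).
So this recurs on the 8th of each month.
June 2018: Jun 8 2018.
Next: July 2018 → Jul 8 2018.
Next: August 2018 → Aug 8 2018.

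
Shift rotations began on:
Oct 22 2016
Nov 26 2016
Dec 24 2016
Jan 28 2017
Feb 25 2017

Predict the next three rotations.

Gaps: 35, 28, 35, 28 days — a mix of 28 and 35. Every date is a Saturday.
Each is the 4th Saturday of its month.
4th Saturday of March 2017: Mar 25 2017.
April 2017 — 4th Saturday is Apr 22 2017.
4th Saturday of May 2017: May 27 2017.

Mar 25 2017, Apr 22 2017, May 27 2017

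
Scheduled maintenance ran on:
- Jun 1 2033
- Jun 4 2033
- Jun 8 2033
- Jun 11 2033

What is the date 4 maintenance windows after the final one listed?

Every event lands on a Wednesday or Saturday (gaps cycle 3, 4, 3).
So the schedule is: every Wednesday and Saturday.
The following Wednesday is Jun 15 2033.
Next Saturday: Jun 18 2033.
The following Wednesday is Jun 22 2033.
Next Saturday: Jun 25 2033.

Jun 25 2033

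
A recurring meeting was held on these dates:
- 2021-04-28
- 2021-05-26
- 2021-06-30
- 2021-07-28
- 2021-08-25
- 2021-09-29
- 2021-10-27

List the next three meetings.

2021-11-24, 2021-12-29, 2022-01-26

Every date is a Wednesday; gaps 28, 35, 28, 28, 35, 28 days.
Each is the last Wednesday of its month (at least one falls on the 29th or later, ruling out '4th Wednesday').
Last Wednesday of November 2021: 2021-11-24.
December 2021 ends with Wednesday 2021-12-29.
January 2022 ends with Wednesday 2022-01-26.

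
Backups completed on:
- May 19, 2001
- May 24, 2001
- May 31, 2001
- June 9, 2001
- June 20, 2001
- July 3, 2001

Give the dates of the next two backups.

Intervals are 5, 7, 9, 11, 13 days — an arithmetic progression with common difference 2.
Next gap: 15 days. July 3, 2001 + 15 days = July 18, 2001.
Next gap: 17 days. July 18, 2001 + 17 days = August 4, 2001.

July 18, 2001; August 4, 2001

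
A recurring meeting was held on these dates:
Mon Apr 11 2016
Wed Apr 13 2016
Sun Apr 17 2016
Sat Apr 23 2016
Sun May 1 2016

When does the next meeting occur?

Intervals are 2, 4, 6, 8 days — an arithmetic progression with common difference 2.
Next gap: 10 days. Sun May 1 2016 + 10 days = Wed May 11 2016.

Wed May 11 2016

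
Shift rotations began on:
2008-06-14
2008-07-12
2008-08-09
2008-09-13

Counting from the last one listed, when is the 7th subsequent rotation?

2009-04-11

These are Saturdays at 28- or 35-day spacing (28, 28, 35).
The pattern: 2nd Saturday of the month.
October 2008 — 2nd Saturday is 2008-10-11.
2nd Saturday of November 2008: 2008-11-08.
December 2008 — 2nd Saturday is 2008-12-13.
2nd Saturday of January 2009: 2009-01-10.
2nd Saturday of February 2009: 2009-02-14.
2nd Saturday of March 2009: 2009-03-14.
April 2009 — 2nd Saturday is 2009-04-11.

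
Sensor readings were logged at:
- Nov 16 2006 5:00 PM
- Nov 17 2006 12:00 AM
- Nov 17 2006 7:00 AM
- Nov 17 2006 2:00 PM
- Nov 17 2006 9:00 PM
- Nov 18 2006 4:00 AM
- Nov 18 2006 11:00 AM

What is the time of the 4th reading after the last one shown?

Gaps: 7, 7, 7, 7, 7, 7 hours — each event is 7 hours after the previous one.
Nov 18 2006 11:00 AM + 7 h = Nov 18 2006 6:00 PM.
Nov 18 2006 6:00 PM + 7 h = Nov 19 2006 1:00 AM.
Nov 19 2006 1:00 AM + 7 h = Nov 19 2006 8:00 AM.
Nov 19 2006 8:00 AM + 7 h = Nov 19 2006 3:00 PM.

Nov 19 2006 3:00 PM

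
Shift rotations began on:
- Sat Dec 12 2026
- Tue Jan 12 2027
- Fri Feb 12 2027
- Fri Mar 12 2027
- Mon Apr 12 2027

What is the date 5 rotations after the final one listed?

Gaps: 31, 31, 28, 31 days — not constant. Every event is on the 12th of the month.
Pattern: the 12th of each month.
May 2027: Wed May 12 2027.
June 2027: Sat Jun 12 2027.
Next: July 2027 → Mon Jul 12 2027.
August 2027: Thu Aug 12 2027.
Next: September 2027 → Sun Sep 12 2027.

Sun Sep 12 2027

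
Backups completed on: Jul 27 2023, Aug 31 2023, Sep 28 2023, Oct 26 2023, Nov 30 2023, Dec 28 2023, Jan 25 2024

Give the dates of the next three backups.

Feb 29 2024, Mar 28 2024, Apr 25 2024

These are Thursdays with 35, 28, 28, 35, 28, 28-day gaps.
Each is the final Thursday of its month — Aug 31 2023 is past the 28th, so '4th Thursday' doesn't fit.
Last Thursday of February 2024: Feb 29 2024.
March 2024 ends with Thursday Mar 28 2024.
April 2024 ends with Thursday Apr 25 2024.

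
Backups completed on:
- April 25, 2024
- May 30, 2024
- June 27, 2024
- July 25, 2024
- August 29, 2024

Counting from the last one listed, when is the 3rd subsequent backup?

These are Thursdays with 35, 28, 28, 35-day gaps.
Each is the final Thursday of its month — May 30, 2024 is past the 28th, so '4th Thursday' doesn't fit.
Last Thursday of September 2024: September 26, 2024.
October 2024 ends with Thursday October 31, 2024.
Last Thursday of November 2024: November 28, 2024.

November 28, 2024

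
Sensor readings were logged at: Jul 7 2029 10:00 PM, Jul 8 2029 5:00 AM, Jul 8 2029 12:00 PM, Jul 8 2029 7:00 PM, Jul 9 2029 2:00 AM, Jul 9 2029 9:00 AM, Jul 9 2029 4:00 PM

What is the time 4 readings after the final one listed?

Gaps: 7, 7, 7, 7, 7, 7 hours — each event is 7 hours after the previous one.
Jul 9 2029 4:00 PM + 7 h = Jul 9 2029 11:00 PM.
Jul 9 2029 11:00 PM + 7 h = Jul 10 2029 6:00 AM.
Jul 10 2029 6:00 AM + 7 h = Jul 10 2029 1:00 PM.
Jul 10 2029 1:00 PM + 7 h = Jul 10 2029 8:00 PM.

Jul 10 2029 8:00 PM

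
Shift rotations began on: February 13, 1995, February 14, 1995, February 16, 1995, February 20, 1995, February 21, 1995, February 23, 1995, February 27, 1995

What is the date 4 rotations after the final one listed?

Every event lands on a Monday or Tuesday or Thursday (gaps cycle 1, 2, 4, 1, 2, 4).
So the schedule is: every Monday, Tuesday and Thursday.
Next Tuesday: February 28, 1995.
Next Thursday: March 2, 1995.
Next Monday: March 6, 1995.
Next Tuesday: March 7, 1995.

March 7, 1995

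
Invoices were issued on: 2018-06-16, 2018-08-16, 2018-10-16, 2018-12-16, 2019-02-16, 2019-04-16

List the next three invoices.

Each date is the 16th; the gaps (61, 61, 61, 62, 59) track the month lengths.
The rule is the 16th of every 2 months.
June 2019: 2019-06-16.
Next: August 2019 → 2019-08-16.
Next: October 2019 → 2019-10-16.

2019-06-16, 2019-08-16, 2019-10-16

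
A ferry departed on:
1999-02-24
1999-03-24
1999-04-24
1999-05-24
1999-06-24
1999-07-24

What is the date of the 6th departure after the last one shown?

Each date is the 24th; the gaps (28, 31, 30, 31, 30) track the month lengths.
The rule is the 24th of each month.
Next: August 1999 → 1999-08-24.
Next: September 1999 → 1999-09-24.
October 1999: 1999-10-24.
November 1999: 1999-11-24.
December 1999: 1999-12-24.
Next: January 2000 → 2000-01-24.

2000-01-24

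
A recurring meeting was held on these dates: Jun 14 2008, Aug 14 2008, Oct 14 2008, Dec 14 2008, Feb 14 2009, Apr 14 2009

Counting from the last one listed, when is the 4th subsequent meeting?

The day-of-month is always 14 (61, 61, 61, 62, 59 days between events).
So this recurs on the 14th of every 2 months.
June 2009: Jun 14 2009.
August 2009: Aug 14 2009.
Next: October 2009 → Oct 14 2009.
Next: December 2009 → Dec 14 2009.

Dec 14 2009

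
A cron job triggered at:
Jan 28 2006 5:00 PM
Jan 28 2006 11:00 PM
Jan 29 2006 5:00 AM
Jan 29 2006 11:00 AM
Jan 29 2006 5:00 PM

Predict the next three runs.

Jan 29 2006 11:00 PM, Jan 30 2006 5:00 AM, Jan 30 2006 11:00 AM

The interval is a steady 6 hours (6, 6, 6, 6).
Jan 29 2006 5:00 PM + 6 h = Jan 29 2006 11:00 PM.
Jan 29 2006 11:00 PM + 6 h = Jan 30 2006 5:00 AM.
Jan 30 2006 5:00 AM + 6 h = Jan 30 2006 11:00 AM.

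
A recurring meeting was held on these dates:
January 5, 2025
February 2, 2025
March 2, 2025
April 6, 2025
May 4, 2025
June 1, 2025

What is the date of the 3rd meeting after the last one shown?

All dates are Sundays, 28, 28, 35, 28, 28 days apart.
Specifically, the 1st Sunday of each month.
1st Sunday of July 2025: July 6, 2025.
August 2025 — 1st Sunday is August 3, 2025.
September 2025 — 1st Sunday is September 7, 2025.

September 7, 2025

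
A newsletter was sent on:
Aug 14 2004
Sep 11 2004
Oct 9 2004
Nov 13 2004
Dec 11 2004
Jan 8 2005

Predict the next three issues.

Feb 12 2005, Mar 12 2005, Apr 9 2005

Gaps: 28, 28, 35, 28, 28 days — a mix of 28 and 35. Every date is a Saturday.
Each is the 2nd Saturday of its month.
2nd Saturday of February 2005: Feb 12 2005.
2nd Saturday of March 2005: Mar 12 2005.
2nd Saturday of April 2005: Apr 9 2005.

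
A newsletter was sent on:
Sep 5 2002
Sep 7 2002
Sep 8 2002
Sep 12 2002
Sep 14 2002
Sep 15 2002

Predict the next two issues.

Sep 19 2002, Sep 21 2002

The gap pattern 2, 1, 4, 2, 1 repeats every 3 events.
These are the Thursdays, Saturdays and Sundays of each week.
The following Thursday is Sep 19 2002.
Next Saturday: Sep 21 2002.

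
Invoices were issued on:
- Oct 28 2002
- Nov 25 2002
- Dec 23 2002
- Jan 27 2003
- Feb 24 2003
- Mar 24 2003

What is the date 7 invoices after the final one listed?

Oct 27 2003

These are Mondays at 28- or 35-day spacing (28, 28, 35, 28, 28).
The pattern: 4th Monday of the month.
4th Monday of April 2003: Apr 28 2003.
May 2003 — 4th Monday is May 26 2003.
4th Monday of June 2003: Jun 23 2003.
4th Monday of July 2003: Jul 28 2003.
August 2003 — 4th Monday is Aug 25 2003.
September 2003 — 4th Monday is Sep 22 2003.
4th Monday of October 2003: Oct 27 2003.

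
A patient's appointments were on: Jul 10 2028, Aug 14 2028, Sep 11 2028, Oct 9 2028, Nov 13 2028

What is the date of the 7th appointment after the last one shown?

All dates are Mondays, 35, 28, 28, 35 days apart.
Specifically, the 2nd Monday of each month.
December 2028 — 2nd Monday is Dec 11 2028.
January 2029 — 2nd Monday is Jan 8 2029.
2nd Monday of February 2029: Feb 12 2029.
2nd Monday of March 2029: Mar 12 2029.
2nd Monday of April 2029: Apr 9 2029.
2nd Monday of May 2029: May 14 2029.
June 2029 — 2nd Monday is Jun 11 2029.

Jun 11 2029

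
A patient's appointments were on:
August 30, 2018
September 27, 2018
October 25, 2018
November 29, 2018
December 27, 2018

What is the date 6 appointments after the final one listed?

June 27, 2019

All Thursdays; the gaps (28, 28, 35, 28) vary with month length.
This is the last Thursday of each month.
Last Thursday of January 2019: January 31, 2019.
February 2019 ends with Thursday February 28, 2019.
Last Thursday of March 2019: March 28, 2019.
Last Thursday of April 2019: April 25, 2019.
Last Thursday of May 2019: May 30, 2019.
June 2019 ends with Thursday June 27, 2019.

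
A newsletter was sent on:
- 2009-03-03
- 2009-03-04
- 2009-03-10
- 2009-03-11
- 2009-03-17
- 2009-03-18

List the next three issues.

2009-03-24, 2009-03-25, 2009-03-31

Gaps: 1, 6, 1, 6, 1 days — not constant, but cyclic with period 2.
The events fall on every Tuesday and Wednesday.
Next Tuesday: 2009-03-24.
The following Wednesday is 2009-03-25.
The following Tuesday is 2009-03-31.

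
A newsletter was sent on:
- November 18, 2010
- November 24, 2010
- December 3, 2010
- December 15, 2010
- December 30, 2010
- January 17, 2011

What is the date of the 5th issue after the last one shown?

June 1, 2011

Gaps: 6, 9, 12, 15, 18 days — each gap is 3 larger than the previous one.
Next gap: 21 days. January 17, 2011 + 21 days = February 7, 2011.
Next gap: 24 days. February 7, 2011 + 24 days = March 3, 2011.
Next gap: 27 days. March 3, 2011 + 27 days = March 30, 2011.
Next gap: 30 days. March 30, 2011 + 30 days = April 29, 2011.
Next gap: 33 days. April 29, 2011 + 33 days = June 1, 2011.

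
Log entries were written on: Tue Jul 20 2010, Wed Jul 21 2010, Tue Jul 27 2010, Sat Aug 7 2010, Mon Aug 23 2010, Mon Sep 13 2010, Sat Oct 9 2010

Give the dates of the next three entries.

Tue Nov 9 2010, Wed Dec 15 2010, Tue Jan 25 2011

Intervals are 1, 6, 11, 16, 21, 26 days — an arithmetic progression with common difference 5.
Next gap: 31 days. Sat Oct 9 2010 + 31 days = Tue Nov 9 2010.
Next gap: 36 days. Tue Nov 9 2010 + 36 days = Wed Dec 15 2010.
Next gap: 41 days. Wed Dec 15 2010 + 41 days = Tue Jan 25 2011.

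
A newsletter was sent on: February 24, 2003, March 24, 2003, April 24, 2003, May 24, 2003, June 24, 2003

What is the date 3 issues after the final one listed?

September 24, 2003

The day-of-month is always 24 (28, 31, 30, 31 days between events).
So this recurs on the 24th of each month.
Next: July 2003 → July 24, 2003.
Next: August 2003 → August 24, 2003.
September 2003: September 24, 2003.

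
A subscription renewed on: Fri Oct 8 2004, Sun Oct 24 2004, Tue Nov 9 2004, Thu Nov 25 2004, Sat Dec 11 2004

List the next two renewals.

Gaps between consecutive events: 16, 16, 16, 16 days — a constant 16-day interval.
Sat Dec 11 2004 + 16 days = Mon Dec 27 2004.
Mon Dec 27 2004 + 16 days = Wed Jan 12 2005.

Mon Dec 27 2004, Wed Jan 12 2005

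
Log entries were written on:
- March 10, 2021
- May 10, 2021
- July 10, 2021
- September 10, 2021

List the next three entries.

November 10, 2021; January 10, 2022; March 10, 2022

Each date is the 10th; the gaps (61, 61, 62) track the month lengths.
The rule is the 10th of every 2 months.
November 2021: November 10, 2021.
January 2022: January 10, 2022.
March 2022: March 10, 2022.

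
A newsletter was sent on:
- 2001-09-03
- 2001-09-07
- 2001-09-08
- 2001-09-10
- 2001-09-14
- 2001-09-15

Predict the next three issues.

Every event lands on a Monday or Friday or Saturday (gaps cycle 4, 1, 2, 4, 1).
So the schedule is: every Monday, Friday and Saturday.
Next Monday: 2001-09-17.
Next Friday: 2001-09-21.
Next Saturday: 2001-09-22.

2001-09-17, 2001-09-21, 2001-09-22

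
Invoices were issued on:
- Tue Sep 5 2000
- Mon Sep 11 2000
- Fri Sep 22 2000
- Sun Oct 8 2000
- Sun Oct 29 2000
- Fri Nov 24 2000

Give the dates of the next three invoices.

Gaps: 6, 11, 16, 21, 26 days — each gap is 5 larger than the previous one.
Next gap: 31 days. Fri Nov 24 2000 + 31 days = Mon Dec 25 2000.
Next gap: 36 days. Mon Dec 25 2000 + 36 days = Tue Jan 30 2001.
Next gap: 41 days. Tue Jan 30 2001 + 41 days = Mon Mar 12 2001.

Mon Dec 25 2000, Tue Jan 30 2001, Mon Mar 12 2001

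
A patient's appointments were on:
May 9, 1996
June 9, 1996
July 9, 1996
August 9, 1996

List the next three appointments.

The day-of-month is always 9 (31, 30, 31 days between events).
So this recurs on the 9th of each month.
Next: September 1996 → September 9, 1996.
October 1996: October 9, 1996.
Next: November 1996 → November 9, 1996.

September 9, 1996; October 9, 1996; November 9, 1996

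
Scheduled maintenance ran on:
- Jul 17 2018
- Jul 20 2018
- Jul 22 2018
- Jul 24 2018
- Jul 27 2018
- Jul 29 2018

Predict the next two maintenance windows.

The gap pattern 3, 2, 2, 3, 2 repeats every 3 events.
These are the Tuesdays, Fridays and Sundays of each week.
The following Tuesday is Jul 31 2018.
Next Friday: Aug 3 2018.

Jul 31 2018, Aug 3 2018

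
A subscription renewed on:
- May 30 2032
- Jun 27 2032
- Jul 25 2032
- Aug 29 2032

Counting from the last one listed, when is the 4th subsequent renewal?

Dec 26 2032

These are Sundays with 28, 28, 35-day gaps.
Each is the final Sunday of its month — May 30 2032 is past the 28th, so '4th Sunday' doesn't fit.
September 2032 ends with Sunday Sep 26 2032.
Last Sunday of October 2032: Oct 31 2032.
November 2032 ends with Sunday Nov 28 2032.
Last Sunday of December 2032: Dec 26 2032.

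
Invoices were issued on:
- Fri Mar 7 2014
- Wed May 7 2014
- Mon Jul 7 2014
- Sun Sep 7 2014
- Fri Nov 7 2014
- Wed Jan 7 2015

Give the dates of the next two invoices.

Sat Mar 7 2015, Thu May 7 2015

The day-of-month is always 7 (61, 61, 62, 61, 61 days between events).
So this recurs on the 7th of every 2 months.
Next: March 2015 → Sat Mar 7 2015.
May 2015: Thu May 7 2015.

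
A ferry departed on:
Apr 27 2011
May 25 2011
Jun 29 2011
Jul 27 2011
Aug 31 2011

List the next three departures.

All Wednesdays; the gaps (28, 35, 28, 35) vary with month length.
This is the last Wednesday of each month.
September 2011 ends with Wednesday Sep 28 2011.
October 2011 ends with Wednesday Oct 26 2011.
Last Wednesday of November 2011: Nov 30 2011.

Sep 28 2011, Oct 26 2011, Nov 30 2011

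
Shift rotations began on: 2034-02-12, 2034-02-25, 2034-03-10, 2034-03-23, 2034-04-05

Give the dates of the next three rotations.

2034-04-18, 2034-05-01, 2034-05-14

Gaps between consecutive events: 13, 13, 13, 13 days — a constant 13-day interval.
2034-04-05 + 13 days = 2034-04-18.
2034-04-18 + 13 days = 2034-05-01.
2034-05-01 + 13 days = 2034-05-14.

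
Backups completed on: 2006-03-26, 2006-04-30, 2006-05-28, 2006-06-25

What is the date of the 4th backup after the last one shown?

All Sundays; the gaps (35, 28, 28) vary with month length.
This is the last Sunday of each month.
July 2006 ends with Sunday 2006-07-30.
Last Sunday of August 2006: 2006-08-27.
Last Sunday of September 2006: 2006-09-24.
Last Sunday of October 2006: 2006-10-29.

2006-10-29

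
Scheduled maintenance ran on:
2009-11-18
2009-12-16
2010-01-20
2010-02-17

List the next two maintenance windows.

2010-03-17, 2010-04-21

All dates are Wednesdays, 28, 35, 28 days apart.
Specifically, the 3rd Wednesday of each month.
3rd Wednesday of March 2010: 2010-03-17.
3rd Wednesday of April 2010: 2010-04-21.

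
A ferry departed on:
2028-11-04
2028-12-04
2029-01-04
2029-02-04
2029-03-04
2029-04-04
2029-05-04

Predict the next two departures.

2029-06-04, 2029-07-04

Gaps: 30, 31, 31, 28, 31, 30 days — not constant. Every event is on the 4th of the month.
Pattern: the 4th of each month.
June 2029: 2029-06-04.
July 2029: 2029-07-04.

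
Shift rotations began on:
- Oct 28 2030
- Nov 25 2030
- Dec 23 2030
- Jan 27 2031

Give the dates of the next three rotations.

Feb 24 2031, Mar 24 2031, Apr 28 2031

Gaps: 28, 28, 35 days — a mix of 28 and 35. Every date is a Monday.
Each is the 4th Monday of its month.
February 2031 — 4th Monday is Feb 24 2031.
4th Monday of March 2031: Mar 24 2031.
April 2031 — 4th Monday is Apr 28 2031.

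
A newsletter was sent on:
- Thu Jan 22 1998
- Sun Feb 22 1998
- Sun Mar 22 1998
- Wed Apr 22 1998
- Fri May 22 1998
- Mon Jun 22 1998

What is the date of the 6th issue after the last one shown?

Tue Dec 22 1998

Each date is the 22nd; the gaps (31, 28, 31, 30, 31) track the month lengths.
The rule is the 22nd of each month.
July 1998: Wed Jul 22 1998.
Next: August 1998 → Sat Aug 22 1998.
September 1998: Tue Sep 22 1998.
October 1998: Thu Oct 22 1998.
Next: November 1998 → Sun Nov 22 1998.
Next: December 1998 → Tue Dec 22 1998.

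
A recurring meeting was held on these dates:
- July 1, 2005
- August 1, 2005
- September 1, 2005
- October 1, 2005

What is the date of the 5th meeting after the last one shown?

March 1, 2006

The day-of-month is always 1 (31, 31, 30 days between events).
So this recurs on the 1st of each month.
November 2005: November 1, 2005.
Next: December 2005 → December 1, 2005.
Next: January 2006 → January 1, 2006.
Next: February 2006 → February 1, 2006.
March 2006: March 1, 2006.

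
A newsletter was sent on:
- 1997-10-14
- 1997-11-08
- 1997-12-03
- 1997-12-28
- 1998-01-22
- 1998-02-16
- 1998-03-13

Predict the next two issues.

1998-04-07, 1998-05-02

Gaps between consecutive events: 25, 25, 25, 25, 25, 25 days — a constant 25-day interval.
1998-03-13 + 25 days = 1998-04-07.
1998-04-07 + 25 days = 1998-05-02.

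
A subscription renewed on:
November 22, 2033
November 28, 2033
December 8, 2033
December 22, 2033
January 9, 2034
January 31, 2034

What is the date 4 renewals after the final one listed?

June 8, 2034

The spacing grows by 4 each time: 6, 10, 14, 18, 22 days.
Next gap: 26 days. January 31, 2034 + 26 days = February 26, 2034.
Next gap: 30 days. February 26, 2034 + 30 days = March 28, 2034.
Next gap: 34 days. March 28, 2034 + 34 days = May 1, 2034.
Next gap: 38 days. May 1, 2034 + 38 days = June 8, 2034.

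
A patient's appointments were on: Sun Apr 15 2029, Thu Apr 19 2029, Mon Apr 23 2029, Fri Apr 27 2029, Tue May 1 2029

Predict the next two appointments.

Gaps between consecutive events: 4, 4, 4, 4 days — a constant 4-day interval.
Tue May 1 2029 + 4 days = Sat May 5 2029.
Sat May 5 2029 + 4 days = Wed May 9 2029.

Sat May 5 2029, Wed May 9 2029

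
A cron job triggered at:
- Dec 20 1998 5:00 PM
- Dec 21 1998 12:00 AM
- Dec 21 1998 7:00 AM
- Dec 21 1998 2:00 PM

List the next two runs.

Gaps: 7, 7, 7 hours — each event is 7 hours after the previous one.
Dec 21 1998 2:00 PM + 7 h = Dec 21 1998 9:00 PM.
Dec 21 1998 9:00 PM + 7 h = Dec 22 1998 4:00 AM.

Dec 21 1998 9:00 PM, Dec 22 1998 4:00 AM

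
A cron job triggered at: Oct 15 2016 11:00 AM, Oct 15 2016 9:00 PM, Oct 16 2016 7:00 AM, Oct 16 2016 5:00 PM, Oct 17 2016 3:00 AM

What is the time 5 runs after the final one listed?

The interval is a steady 10 hours (10, 10, 10, 10).
Oct 17 2016 3:00 AM + 10 h = Oct 17 2016 1:00 PM.
Oct 17 2016 1:00 PM + 10 h = Oct 17 2016 11:00 PM.
Oct 17 2016 11:00 PM + 10 h = Oct 18 2016 9:00 AM.
Oct 18 2016 9:00 AM + 10 h = Oct 18 2016 7:00 PM.
Oct 18 2016 7:00 PM + 10 h = Oct 19 2016 5:00 AM.

Oct 19 2016 5:00 AM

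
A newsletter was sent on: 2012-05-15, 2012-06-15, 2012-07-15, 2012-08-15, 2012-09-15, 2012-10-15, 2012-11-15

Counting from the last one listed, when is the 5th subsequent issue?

2013-04-15

The day-of-month is always 15 (31, 30, 31, 31, 30, 31 days between events).
So this recurs on the 15th of each month.
Next: December 2012 → 2012-12-15.
January 2013: 2013-01-15.
February 2013: 2013-02-15.
March 2013: 2013-03-15.
Next: April 2013 → 2013-04-15.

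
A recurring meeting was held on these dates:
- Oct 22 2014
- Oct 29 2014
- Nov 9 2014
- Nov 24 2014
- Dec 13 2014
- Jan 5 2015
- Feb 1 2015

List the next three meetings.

Intervals are 7, 11, 15, 19, 23, 27 days — an arithmetic progression with common difference 4.
Next gap: 31 days. Feb 1 2015 + 31 days = Mar 4 2015.
Next gap: 35 days. Mar 4 2015 + 35 days = Apr 8 2015.
Next gap: 39 days. Apr 8 2015 + 39 days = May 17 2015.

Mar 4 2015, Apr 8 2015, May 17 2015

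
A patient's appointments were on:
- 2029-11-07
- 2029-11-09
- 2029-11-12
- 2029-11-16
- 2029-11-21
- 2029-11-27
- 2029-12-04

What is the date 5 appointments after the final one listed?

2030-01-23

The spacing grows by 1 each time: 2, 3, 4, 5, 6, 7 days.
Next gap: 8 days. 2029-12-04 + 8 days = 2029-12-12.
Next gap: 9 days. 2029-12-12 + 9 days = 2029-12-21.
Next gap: 10 days. 2029-12-21 + 10 days = 2029-12-31.
Next gap: 11 days. 2029-12-31 + 11 days = 2030-01-11.
Next gap: 12 days. 2030-01-11 + 12 days = 2030-01-23.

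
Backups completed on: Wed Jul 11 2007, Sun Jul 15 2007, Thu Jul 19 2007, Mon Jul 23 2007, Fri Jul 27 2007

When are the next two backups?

Tue Jul 31 2007, Sat Aug 4 2007

The spacing is 4, 4, 4, 4 days — always 4 days.
Fri Jul 27 2007 + 4 days = Tue Jul 31 2007.
Tue Jul 31 2007 + 4 days = Sat Aug 4 2007.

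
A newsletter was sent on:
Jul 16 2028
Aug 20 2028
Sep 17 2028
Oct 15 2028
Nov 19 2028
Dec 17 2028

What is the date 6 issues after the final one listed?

These are Sundays at 28- or 35-day spacing (35, 28, 28, 35, 28).
The pattern: 3rd Sunday of the month.
3rd Sunday of January 2029: Jan 21 2029.
3rd Sunday of February 2029: Feb 18 2029.
3rd Sunday of March 2029: Mar 18 2029.
3rd Sunday of April 2029: Apr 15 2029.
May 2029 — 3rd Sunday is May 20 2029.
June 2029 — 3rd Sunday is Jun 17 2029.

Jun 17 2029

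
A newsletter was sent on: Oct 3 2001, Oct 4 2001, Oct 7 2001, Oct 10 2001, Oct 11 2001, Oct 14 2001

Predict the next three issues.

Oct 17 2001, Oct 18 2001, Oct 21 2001

The gap pattern 1, 3, 3, 1, 3 repeats every 3 events.
These are the Wednesdays, Thursdays and Sundays of each week.
The following Wednesday is Oct 17 2001.
The following Thursday is Oct 18 2001.
Next Sunday: Oct 21 2001.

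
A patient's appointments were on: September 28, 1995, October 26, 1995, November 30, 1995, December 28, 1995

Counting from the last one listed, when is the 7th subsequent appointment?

All Thursdays; the gaps (28, 35, 28) vary with month length.
This is the last Thursday of each month.
January 1996 ends with Thursday January 25, 1996.
February 1996 ends with Thursday February 29, 1996.
March 1996 ends with Thursday March 28, 1996.
Last Thursday of April 1996: April 25, 1996.
May 1996 ends with Thursday May 30, 1996.
Last Thursday of June 1996: June 27, 1996.
Last Thursday of July 1996: July 25, 1996.

July 25, 1996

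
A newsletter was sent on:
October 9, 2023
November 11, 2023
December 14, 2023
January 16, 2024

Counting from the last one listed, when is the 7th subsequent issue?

Gaps between consecutive events: 33, 33, 33 days — a constant 33-day interval.
January 16, 2024 + 33 days = February 18, 2024.
February 18, 2024 + 33 days = March 22, 2024.
March 22, 2024 + 33 days = April 24, 2024.
April 24, 2024 + 33 days = May 27, 2024.
May 27, 2024 + 33 days = June 29, 2024.
June 29, 2024 + 33 days = August 1, 2024.
August 1, 2024 + 33 days = September 3, 2024.

September 3, 2024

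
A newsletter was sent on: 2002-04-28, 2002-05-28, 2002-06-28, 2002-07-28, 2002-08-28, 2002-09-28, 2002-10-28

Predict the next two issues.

Gaps: 30, 31, 30, 31, 31, 30 days — not constant. Every event is on the 28th of the month.
Pattern: the 28th of each month.
November 2002: 2002-11-28.
December 2002: 2002-12-28.

2002-11-28, 2002-12-28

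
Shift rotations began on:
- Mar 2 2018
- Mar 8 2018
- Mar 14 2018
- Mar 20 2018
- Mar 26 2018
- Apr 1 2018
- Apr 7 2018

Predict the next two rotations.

Apr 13 2018, Apr 19 2018

Gaps between consecutive events: 6, 6, 6, 6, 6, 6 days — a constant 6-day interval.
Apr 7 2018 + 6 days = Apr 13 2018.
Apr 13 2018 + 6 days = Apr 19 2018.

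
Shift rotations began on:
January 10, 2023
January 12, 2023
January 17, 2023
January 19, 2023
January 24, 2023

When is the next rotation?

January 26, 2023

The gap pattern 2, 5, 2, 5 repeats every 2 events.
These are the Tuesdays and Thursdays of each week.
Next Thursday: January 26, 2023.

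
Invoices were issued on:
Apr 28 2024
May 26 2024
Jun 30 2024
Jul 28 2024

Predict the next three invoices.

Aug 25 2024, Sep 29 2024, Oct 27 2024

Every date is a Sunday; gaps 28, 35, 28 days.
Each is the last Sunday of its month (at least one falls on the 29th or later, ruling out '4th Sunday').
Last Sunday of August 2024: Aug 25 2024.
Last Sunday of September 2024: Sep 29 2024.
Last Sunday of October 2024: Oct 27 2024.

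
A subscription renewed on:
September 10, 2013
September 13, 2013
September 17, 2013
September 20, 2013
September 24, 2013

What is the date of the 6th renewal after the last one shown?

October 15, 2013

Gaps: 3, 4, 3, 4 days — not constant, but cyclic with period 2.
The events fall on every Tuesday and Friday.
The following Friday is September 27, 2013.
Next Tuesday: October 1, 2013.
The following Friday is October 4, 2013.
Next Tuesday: October 8, 2013.
The following Friday is October 11, 2013.
Next Tuesday: October 15, 2013.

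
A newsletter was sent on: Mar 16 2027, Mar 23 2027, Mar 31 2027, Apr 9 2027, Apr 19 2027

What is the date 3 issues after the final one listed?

The spacing grows by 1 each time: 7, 8, 9, 10 days.
Next gap: 11 days. Apr 19 2027 + 11 days = Apr 30 2027.
Next gap: 12 days. Apr 30 2027 + 12 days = May 12 2027.
Next gap: 13 days. May 12 2027 + 13 days = May 25 2027.

May 25 2027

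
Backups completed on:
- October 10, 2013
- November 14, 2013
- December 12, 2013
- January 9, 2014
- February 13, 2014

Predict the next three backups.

March 13, 2014; April 10, 2014; May 8, 2014

Gaps: 35, 28, 28, 35 days — a mix of 28 and 35. Every date is a Thursday.
Each is the 2nd Thursday of its month.
2nd Thursday of March 2014: March 13, 2014.
2nd Thursday of April 2014: April 10, 2014.
2nd Thursday of May 2014: May 8, 2014.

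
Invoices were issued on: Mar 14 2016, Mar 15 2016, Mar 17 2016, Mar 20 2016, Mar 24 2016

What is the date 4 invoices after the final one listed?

Intervals are 1, 2, 3, 4 days — an arithmetic progression with common difference 1.
Next gap: 5 days. Mar 24 2016 + 5 days = Mar 29 2016.
Next gap: 6 days. Mar 29 2016 + 6 days = Apr 4 2016.
Next gap: 7 days. Apr 4 2016 + 7 days = Apr 11 2016.
Next gap: 8 days. Apr 11 2016 + 8 days = Apr 19 2016.

Apr 19 2016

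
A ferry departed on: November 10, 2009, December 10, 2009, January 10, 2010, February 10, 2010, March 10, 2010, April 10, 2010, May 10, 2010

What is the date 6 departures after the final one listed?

The day-of-month is always 10 (30, 31, 31, 28, 31, 30 days between events).
So this recurs on the 10th of each month.
Next: June 2010 → June 10, 2010.
Next: July 2010 → July 10, 2010.
August 2010: August 10, 2010.
September 2010: September 10, 2010.
October 2010: October 10, 2010.
Next: November 2010 → November 10, 2010.

November 10, 2010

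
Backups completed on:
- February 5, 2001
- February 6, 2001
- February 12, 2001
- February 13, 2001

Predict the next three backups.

The gap pattern 1, 6, 1 repeats every 2 events.
These are the Mondays and Tuesdays of each week.
The following Monday is February 19, 2001.
Next Tuesday: February 20, 2001.
The following Monday is February 26, 2001.

February 19, 2001; February 20, 2001; February 26, 2001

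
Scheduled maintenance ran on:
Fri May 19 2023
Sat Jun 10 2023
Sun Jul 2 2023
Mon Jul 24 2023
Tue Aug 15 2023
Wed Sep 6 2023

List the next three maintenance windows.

The spacing is 22, 22, 22, 22, 22 days — always 22 days.
Wed Sep 6 2023 + 22 days = Thu Sep 28 2023.
Thu Sep 28 2023 + 22 days = Fri Oct 20 2023.
Fri Oct 20 2023 + 22 days = Sat Nov 11 2023.

Thu Sep 28 2023, Fri Oct 20 2023, Sat Nov 11 2023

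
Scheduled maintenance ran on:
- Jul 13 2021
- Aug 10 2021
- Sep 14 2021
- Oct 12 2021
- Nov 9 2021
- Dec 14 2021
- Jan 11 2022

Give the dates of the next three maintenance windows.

Feb 8 2022, Mar 8 2022, Apr 12 2022

Gaps: 28, 35, 28, 28, 35, 28 days — a mix of 28 and 35. Every date is a Tuesday.
Each is the 2nd Tuesday of its month.
February 2022 — 2nd Tuesday is Feb 8 2022.
March 2022 — 2nd Tuesday is Mar 8 2022.
April 2022 — 2nd Tuesday is Apr 12 2022.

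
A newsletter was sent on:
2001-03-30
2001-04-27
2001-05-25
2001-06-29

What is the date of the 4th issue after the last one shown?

2001-10-26

Every date is a Friday; gaps 28, 28, 35 days.
Each is the last Friday of its month (at least one falls on the 29th or later, ruling out '4th Friday').
July 2001 ends with Friday 2001-07-27.
Last Friday of August 2001: 2001-08-31.
Last Friday of September 2001: 2001-09-28.
October 2001 ends with Friday 2001-10-26.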